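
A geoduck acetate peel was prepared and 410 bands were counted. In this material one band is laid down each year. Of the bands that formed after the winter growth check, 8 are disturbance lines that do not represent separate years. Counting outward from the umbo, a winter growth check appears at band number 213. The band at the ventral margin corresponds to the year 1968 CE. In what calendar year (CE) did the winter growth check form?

410 − 213 = 197 bands lie beyond the winter growth check toward the ventral margin.
197 − 8 false = 189 true bands after the winter growth check.
1968 − 189 = 1779 CE.

1779 CE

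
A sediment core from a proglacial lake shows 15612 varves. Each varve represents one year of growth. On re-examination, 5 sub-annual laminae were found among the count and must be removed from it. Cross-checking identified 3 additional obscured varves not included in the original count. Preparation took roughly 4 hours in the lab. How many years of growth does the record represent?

True varve count = 15612 − 5 + 3 = 15610.
At one varve per year, that is 15610 years.

15610 yr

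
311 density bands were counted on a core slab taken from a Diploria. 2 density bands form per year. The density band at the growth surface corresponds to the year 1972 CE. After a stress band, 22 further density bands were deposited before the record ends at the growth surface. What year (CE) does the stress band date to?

There are 22 density bands younger than the stress band.
22 density bands at 2 per year is 22 / 2 = 11 years.
1972 − 11 = 1961 CE.

1961 CE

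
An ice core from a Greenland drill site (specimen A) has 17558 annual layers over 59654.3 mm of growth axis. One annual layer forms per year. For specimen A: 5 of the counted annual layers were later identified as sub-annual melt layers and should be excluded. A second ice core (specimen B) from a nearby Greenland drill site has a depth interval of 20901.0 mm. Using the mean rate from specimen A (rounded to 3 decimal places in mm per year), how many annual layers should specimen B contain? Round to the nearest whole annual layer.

Specimen A: adjusted count: 17558 − 5 = 17553 annual layers.
A: Extension rate ≈ 59654.3 / 17553 = 3.399 mm per year.
Specimen B: 20901.0 mm / 3.399 mm per year = 6149.16 years ≈ 6149 annual layers.

6149 annual layers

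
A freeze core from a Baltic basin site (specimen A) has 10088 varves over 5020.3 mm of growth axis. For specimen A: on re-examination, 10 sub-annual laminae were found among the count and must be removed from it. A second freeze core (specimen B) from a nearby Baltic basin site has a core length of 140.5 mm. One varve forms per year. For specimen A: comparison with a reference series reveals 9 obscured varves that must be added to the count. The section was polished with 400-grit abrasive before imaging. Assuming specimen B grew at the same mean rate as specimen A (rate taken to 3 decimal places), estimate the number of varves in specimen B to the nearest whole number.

Specimen A: correcting the raw count gives 10088 − 10 + 9 = 10087 true varves.
A: Mean rate = 5020.3 mm / 10087 years ≈ 0.498 mm/year.
B spans 140.5 / 0.498 = 282.13 years ≈ 282 varves.

282 varves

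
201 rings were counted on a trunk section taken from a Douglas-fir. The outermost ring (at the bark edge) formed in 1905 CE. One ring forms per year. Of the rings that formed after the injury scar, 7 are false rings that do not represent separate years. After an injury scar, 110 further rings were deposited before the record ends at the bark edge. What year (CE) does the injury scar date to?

1802 CE

110 rings post-date the injury scar.
Excluding 7 false rings: 110 − 7 = 103.
Counting back 103 years from 1905 CE places the injury scar in 1905 − 103 = 1802 CE.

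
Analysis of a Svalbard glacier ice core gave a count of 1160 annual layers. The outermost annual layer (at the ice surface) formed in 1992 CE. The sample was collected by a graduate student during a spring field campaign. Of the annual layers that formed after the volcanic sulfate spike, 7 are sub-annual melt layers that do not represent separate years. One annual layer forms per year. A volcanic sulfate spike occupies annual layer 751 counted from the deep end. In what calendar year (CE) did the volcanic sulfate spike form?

1590 CE

Between annual layer 751 and the ice surface there are 1160 − 751 = 409 annual layers.
Removing the 7 false annual layers leaves 409 − 7 = 402 true annual layers beyond the volcanic sulfate spike.
The annual layer at the ice surface is 1992 CE, so the volcanic sulfate spike dates to 1992 − 402 = 1590 CE.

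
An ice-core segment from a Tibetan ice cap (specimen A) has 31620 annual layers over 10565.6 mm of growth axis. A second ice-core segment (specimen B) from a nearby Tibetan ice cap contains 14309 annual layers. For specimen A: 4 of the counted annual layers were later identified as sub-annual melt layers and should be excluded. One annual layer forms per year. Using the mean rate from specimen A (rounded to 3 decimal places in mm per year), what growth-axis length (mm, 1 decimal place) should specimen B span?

Specimen A: correcting the raw count gives 31620 − 4 = 31616 true annual layers.
A: Extension rate ≈ 10565.6 / 31616 = 0.334 mm per year.
For B, 0.334 mm/year × 14309 years = 4779.2 mm.

4779.2 mm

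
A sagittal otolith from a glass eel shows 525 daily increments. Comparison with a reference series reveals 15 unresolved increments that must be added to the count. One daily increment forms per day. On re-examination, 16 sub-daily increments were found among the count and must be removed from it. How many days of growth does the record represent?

524 d

True daily increment count = 525 − 16 + 15 = 524.
One daily increment per day makes the duration 524 days.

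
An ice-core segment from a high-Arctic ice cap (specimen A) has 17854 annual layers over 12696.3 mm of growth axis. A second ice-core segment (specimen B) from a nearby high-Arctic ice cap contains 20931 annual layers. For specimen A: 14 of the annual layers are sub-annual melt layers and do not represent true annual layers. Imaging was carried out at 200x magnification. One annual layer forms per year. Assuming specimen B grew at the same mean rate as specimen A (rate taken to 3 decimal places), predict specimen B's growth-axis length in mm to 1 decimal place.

14902.9 mm

Specimen A: after corrections the count is 17854 − 14 = 17840 annual layers.
A: Mean rate = 12696.3 mm / 17840 years ≈ 0.712 mm per year.
B's length ≈ 0.712 × 20931 = 14902.9 mm.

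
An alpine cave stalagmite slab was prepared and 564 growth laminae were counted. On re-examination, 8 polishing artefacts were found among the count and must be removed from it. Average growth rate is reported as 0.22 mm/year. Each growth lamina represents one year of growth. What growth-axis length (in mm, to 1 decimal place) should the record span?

Correcting the raw count gives 564 − 8 = 556 true growth laminae.
556 years at 0.22 mm/year gives 0.22 × 556 = 122.3 mm.

122.3 mm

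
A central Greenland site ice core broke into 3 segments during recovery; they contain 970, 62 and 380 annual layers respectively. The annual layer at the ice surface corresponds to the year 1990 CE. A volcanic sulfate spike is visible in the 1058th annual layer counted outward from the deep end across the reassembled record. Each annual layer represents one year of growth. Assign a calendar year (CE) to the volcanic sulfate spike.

1636 CE

Total annual layers = 970 + 62 + 380 = 1412.
Between annual layer 1058 and the ice surface there are 1412 − 1058 = 354 annual layers.
1990 − 354 = 1636 CE.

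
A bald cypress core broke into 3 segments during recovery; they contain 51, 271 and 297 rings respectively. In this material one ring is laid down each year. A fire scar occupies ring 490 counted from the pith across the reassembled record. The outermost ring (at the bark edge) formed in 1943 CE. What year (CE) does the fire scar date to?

Total rings = 51 + 271 + 297 = 619.
Between ring 490 and the bark edge there are 619 − 490 = 129 rings.
1943 − 129 = 1814 CE.

1814 CE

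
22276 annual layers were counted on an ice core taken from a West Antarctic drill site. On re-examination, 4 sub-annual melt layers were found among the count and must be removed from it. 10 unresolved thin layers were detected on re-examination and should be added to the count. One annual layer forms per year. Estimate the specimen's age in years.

22282 years

True annual layer count = 22276 − 4 + 10 = 22282.
One annual layer per year makes the duration 22282 years.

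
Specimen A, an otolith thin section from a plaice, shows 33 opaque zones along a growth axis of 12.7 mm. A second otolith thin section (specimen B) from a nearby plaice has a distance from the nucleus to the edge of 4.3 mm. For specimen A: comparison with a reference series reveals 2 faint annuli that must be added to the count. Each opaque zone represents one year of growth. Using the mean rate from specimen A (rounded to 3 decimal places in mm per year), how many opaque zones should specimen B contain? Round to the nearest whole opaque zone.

12 opaque zones

Specimen A: adjusted count: 33 + 2 = 35 opaque zones.
A: 12.7 mm over 35 years gives 12.7 / 35 ≈ 0.363 mm/year.
B spans 4.3 / 0.363 = 11.85 years ≈ 12 opaque zones.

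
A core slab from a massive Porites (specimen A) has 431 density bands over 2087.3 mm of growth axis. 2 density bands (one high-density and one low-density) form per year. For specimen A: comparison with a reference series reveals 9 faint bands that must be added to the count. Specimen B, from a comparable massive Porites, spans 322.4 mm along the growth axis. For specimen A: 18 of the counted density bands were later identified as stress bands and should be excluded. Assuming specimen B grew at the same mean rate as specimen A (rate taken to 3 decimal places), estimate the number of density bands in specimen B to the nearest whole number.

Specimen A: adjusted count: 431 − 18 + 9 = 422 density bands.
Specimen A: dividing by 2 density bands per year: 422 / 2 = 211 years.
A: 2087.3 mm over 211 years gives 2087.3 / 211 ≈ 9.892 mm/yr.
B spans 322.4 / 9.892 = 32.59 years; at 2 density bands per year that is 32.59 × 2 ≈ 65 density bands.

65 density bands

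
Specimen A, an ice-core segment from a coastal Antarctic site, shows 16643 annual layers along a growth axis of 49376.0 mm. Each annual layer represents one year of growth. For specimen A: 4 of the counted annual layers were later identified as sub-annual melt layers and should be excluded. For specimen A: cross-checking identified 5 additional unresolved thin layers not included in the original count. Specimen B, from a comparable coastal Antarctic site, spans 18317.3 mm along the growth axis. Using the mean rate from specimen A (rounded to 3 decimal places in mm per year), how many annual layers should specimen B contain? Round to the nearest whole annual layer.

Specimen A: true annual layer count = 16643 − 4 + 5 = 16644.
A: 49376.0 mm over 16644 years gives 49376.0 / 16644 ≈ 2.967 mm/year.
For B, 18317.3 / 2.967 = 6173.68 years ≈ 6174 annual layers.

6174 annual layers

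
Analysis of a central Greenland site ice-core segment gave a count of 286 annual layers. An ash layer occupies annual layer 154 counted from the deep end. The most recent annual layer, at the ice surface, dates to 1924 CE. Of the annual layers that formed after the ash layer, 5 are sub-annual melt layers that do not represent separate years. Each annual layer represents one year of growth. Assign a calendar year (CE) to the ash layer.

1797 CE

Between annual layer 154 and the ice surface there are 286 − 154 = 132 annual layers.
Removing the 5 false annual layers leaves 132 − 5 = 127 true annual layers beyond the ash layer.
1924 − 127 = 1797 CE.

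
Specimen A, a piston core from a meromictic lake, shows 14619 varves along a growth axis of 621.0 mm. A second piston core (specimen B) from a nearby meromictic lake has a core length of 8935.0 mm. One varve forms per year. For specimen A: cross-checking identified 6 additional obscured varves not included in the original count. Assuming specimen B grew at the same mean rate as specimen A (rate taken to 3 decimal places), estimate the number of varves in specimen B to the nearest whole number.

212738 varves

Specimen A: adjusted count: 14619 + 6 = 14625 varves.
A: Mean rate = 621.0 mm / 14625 years ≈ 0.042 mm/year.
B spans 8935.0 / 0.042 = 212738.10 years ≈ 212738 varves.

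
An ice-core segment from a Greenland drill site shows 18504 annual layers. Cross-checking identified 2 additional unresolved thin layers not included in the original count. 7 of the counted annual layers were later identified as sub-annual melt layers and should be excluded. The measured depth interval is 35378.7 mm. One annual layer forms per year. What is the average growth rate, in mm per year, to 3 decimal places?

1.912 mm per year

After corrections the count is 18504 − 7 + 2 = 18499 annual layers.
Extension rate ≈ 35378.7 / 18499 = 1.912 mm per year.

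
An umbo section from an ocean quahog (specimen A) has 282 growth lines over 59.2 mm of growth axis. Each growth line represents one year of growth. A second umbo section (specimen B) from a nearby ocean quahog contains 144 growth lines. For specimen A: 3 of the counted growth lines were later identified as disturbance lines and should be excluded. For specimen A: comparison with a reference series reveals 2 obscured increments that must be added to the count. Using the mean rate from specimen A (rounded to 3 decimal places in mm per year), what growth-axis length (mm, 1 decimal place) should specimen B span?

30.4 mm

Specimen A: correcting the raw count gives 282 − 3 + 2 = 281 true growth lines.
A: 59.2 mm over 281 years gives 59.2 / 281 ≈ 0.211 mm/year.
Length of B = 0.211 × 144 = 30.4 mm.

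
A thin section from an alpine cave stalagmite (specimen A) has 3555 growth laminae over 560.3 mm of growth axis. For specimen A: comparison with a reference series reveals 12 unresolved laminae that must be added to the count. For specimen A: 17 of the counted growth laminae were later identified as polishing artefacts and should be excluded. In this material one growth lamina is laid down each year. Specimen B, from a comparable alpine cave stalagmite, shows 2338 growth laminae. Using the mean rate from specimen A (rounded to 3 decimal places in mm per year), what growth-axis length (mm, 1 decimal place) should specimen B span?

Specimen A: after corrections the count is 3555 − 17 + 12 = 3550 growth laminae.
A: 560.3 mm over 3550 years gives 560.3 / 3550 ≈ 0.158 mm/year.
B's length ≈ 0.158 × 2338 = 369.4 mm.

369.4 mm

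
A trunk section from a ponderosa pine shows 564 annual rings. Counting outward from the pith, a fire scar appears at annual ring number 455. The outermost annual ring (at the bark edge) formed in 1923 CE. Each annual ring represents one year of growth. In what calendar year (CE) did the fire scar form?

1814 CE

Between annual ring 455 and the bark edge there are 564 − 455 = 109 annual rings.
Counting back 109 years from 1923 CE places the fire scar in 1923 − 109 = 1814 CE.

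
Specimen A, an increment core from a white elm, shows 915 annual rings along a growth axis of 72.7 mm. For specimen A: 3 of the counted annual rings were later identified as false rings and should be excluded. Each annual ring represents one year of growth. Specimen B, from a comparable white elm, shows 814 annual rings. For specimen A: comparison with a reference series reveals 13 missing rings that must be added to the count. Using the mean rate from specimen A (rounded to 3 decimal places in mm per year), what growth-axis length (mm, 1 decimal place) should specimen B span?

64.3 mm

Specimen A: adjusted count: 915 − 3 + 13 = 925 annual rings.
A: 72.7 mm over 925 years gives 72.7 / 925 ≈ 0.079 mm/yr.
For B, 0.079 mm/year × 814 years = 64.3 mm.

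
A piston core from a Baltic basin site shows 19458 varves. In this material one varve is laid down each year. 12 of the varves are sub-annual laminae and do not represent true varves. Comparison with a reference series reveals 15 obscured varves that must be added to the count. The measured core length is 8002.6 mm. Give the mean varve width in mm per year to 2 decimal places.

0.41 mm per year

After corrections the count is 19458 − 12 + 15 = 19461 varves.
8002.6 mm over 19461 years gives 8002.6 / 19461 ≈ 0.41 mm per year.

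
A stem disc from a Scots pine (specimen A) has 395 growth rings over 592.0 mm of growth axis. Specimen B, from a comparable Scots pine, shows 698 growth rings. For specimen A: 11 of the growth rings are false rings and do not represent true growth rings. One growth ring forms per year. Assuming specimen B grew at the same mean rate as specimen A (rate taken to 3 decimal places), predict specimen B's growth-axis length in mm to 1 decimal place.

1076.3 mm

Specimen A: adjusted count: 395 − 11 = 384 growth rings.
A: Mean rate = 592.0 mm / 384 years ≈ 1.542 mm per year.
For B, 1.542 mm/year × 698 years = 1076.3 mm.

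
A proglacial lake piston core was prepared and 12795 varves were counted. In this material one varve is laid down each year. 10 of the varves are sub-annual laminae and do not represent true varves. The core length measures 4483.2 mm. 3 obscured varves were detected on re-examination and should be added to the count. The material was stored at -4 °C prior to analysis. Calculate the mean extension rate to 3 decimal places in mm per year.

0.351 mm per year

Correcting the raw count gives 12795 − 10 + 3 = 12788 true varves.
Extension rate ≈ 4483.2 / 12788 = 0.351 mm per year.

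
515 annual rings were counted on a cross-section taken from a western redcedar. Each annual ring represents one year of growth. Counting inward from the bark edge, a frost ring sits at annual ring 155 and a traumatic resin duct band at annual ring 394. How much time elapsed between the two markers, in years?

Separation: 394 − 155 = 239 annual rings.
At one annual ring per year, 239 years elapsed between them.

239 yr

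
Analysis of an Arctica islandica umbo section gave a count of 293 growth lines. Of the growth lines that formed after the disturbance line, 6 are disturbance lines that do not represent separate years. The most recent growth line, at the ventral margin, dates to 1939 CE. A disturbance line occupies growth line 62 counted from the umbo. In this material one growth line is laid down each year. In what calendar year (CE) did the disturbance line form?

The disturbance line sits at growth line 62 from the umbo, so 293 − 62 = 231 growth lines formed after it.
Excluding 6 false growth lines: 231 − 6 = 225.
Counting back 225 years from 1939 CE places the disturbance line in 1939 − 225 = 1714 CE.

1714 CE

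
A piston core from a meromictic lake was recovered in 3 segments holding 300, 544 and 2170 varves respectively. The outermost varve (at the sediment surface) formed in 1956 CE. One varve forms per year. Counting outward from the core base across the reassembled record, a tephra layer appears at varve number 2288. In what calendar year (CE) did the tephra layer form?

1230 CE

Total varves = 300 + 544 + 2170 = 3014.
3014 − 2288 = 726 varves lie beyond the tephra layer toward the sediment surface.
Counting back 726 years from 1956 CE places the tephra layer in 1956 − 726 = 1230 CE.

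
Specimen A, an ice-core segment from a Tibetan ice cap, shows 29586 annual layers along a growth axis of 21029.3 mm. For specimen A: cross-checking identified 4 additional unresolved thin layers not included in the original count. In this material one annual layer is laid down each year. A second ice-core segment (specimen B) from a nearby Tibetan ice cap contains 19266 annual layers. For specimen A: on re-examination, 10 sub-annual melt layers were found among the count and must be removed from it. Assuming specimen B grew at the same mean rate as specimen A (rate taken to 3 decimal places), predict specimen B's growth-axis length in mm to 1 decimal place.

13698.1 mm

Specimen A: after corrections the count is 29586 − 10 + 4 = 29580 annual layers.
A: Extension rate ≈ 21029.3 / 29580 = 0.711 mm per year.
For B, 0.711 mm/year × 19266 years = 13698.1 mm.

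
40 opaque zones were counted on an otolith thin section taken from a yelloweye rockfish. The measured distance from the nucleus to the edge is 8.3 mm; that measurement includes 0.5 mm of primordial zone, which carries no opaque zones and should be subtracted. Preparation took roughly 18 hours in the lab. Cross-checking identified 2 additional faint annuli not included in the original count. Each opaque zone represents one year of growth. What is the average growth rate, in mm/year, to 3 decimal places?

Correcting the raw count gives 40 + 2 = 42 true opaque zones.
The growth record spans 8.3 − 0.5 = 7.8 mm.
7.8 mm over 42 years gives 7.8 / 42 ≈ 0.186 mm/year.

0.186 mm/year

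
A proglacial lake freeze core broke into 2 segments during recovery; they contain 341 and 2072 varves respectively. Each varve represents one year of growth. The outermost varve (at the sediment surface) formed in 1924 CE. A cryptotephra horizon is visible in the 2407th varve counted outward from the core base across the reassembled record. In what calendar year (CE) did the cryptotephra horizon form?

Total varves = 341 + 2072 = 2413.
2413 − 2407 = 6 varves lie beyond the cryptotephra horizon toward the sediment surface.
Counting back 6 years from 1924 CE places the cryptotephra horizon in 1924 − 6 = 1918 CE.

1918 CE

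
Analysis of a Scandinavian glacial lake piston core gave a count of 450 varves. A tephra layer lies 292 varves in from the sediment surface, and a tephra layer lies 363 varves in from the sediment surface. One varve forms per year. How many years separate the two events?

71 yr

Separation: 363 − 292 = 71 varves.
One varve per year makes the interval 71 years.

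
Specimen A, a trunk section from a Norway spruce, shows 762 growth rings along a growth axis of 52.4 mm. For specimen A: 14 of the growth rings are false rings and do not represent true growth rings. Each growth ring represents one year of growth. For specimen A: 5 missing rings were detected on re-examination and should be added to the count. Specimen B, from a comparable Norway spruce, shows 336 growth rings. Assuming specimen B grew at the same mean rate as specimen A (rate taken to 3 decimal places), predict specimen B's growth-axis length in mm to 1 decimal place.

23.5 mm

Specimen A: correcting the raw count gives 762 − 14 + 5 = 753 true growth rings.
A: Mean rate = 52.4 mm / 753 years ≈ 0.070 mm/yr.
For B, 0.070 mm/year × 336 years = 23.5 mm.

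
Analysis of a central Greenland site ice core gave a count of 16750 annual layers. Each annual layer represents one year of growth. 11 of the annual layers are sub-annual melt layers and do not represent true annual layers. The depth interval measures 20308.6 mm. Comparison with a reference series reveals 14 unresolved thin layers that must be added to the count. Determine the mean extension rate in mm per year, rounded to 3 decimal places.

After corrections the count is 16750 − 11 + 14 = 16753 annual layers.
Extension rate ≈ 20308.6 / 16753 = 1.212 mm per year.

1.212 mm per year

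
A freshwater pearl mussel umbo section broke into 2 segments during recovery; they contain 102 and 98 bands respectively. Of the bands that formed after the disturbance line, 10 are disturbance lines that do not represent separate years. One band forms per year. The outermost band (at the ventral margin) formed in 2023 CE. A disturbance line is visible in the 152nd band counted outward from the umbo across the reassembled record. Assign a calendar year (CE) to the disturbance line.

Total bands = 102 + 98 = 200.
Between band 152 and the ventral margin there are 200 − 152 = 48 bands.
Removing the 10 false bands leaves 48 − 10 = 38 true bands beyond the disturbance line.
Counting back 38 years from 2023 CE places the disturbance line in 2023 − 38 = 1985 CE.

1985 CE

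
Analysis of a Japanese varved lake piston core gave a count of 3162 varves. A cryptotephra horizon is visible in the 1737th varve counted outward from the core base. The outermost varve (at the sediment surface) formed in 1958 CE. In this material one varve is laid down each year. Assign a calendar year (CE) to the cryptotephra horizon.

533 CE

The cryptotephra horizon sits at varve 1737 from the core base, so 3162 − 1737 = 1425 varves formed after it.
Counting back 1425 years from 1958 CE places the cryptotephra horizon in 1958 − 1425 = 533 CE.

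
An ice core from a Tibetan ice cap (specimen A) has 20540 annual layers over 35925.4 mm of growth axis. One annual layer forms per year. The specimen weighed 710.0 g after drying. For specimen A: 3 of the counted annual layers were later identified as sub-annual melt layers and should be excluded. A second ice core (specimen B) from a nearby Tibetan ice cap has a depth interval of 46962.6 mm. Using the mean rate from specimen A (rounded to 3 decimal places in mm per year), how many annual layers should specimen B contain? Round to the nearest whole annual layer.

26851 annual layers

Specimen A: correcting the raw count gives 20540 − 3 = 20537 true annual layers.
A: Mean rate = 35925.4 mm / 20537 years ≈ 1.749 mm per year.
B spans 46962.6 / 1.749 = 26851.11 years ≈ 26851 annual layers.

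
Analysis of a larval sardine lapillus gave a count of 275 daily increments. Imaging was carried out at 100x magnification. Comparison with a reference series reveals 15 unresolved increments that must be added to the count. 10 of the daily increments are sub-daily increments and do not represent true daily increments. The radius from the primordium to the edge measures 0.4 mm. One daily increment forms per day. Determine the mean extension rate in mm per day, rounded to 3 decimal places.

True daily increment count = 275 − 10 + 15 = 280.
0.4 mm over 280 days gives 0.4 / 280 ≈ 0.001 mm per day.

0.001 mm per day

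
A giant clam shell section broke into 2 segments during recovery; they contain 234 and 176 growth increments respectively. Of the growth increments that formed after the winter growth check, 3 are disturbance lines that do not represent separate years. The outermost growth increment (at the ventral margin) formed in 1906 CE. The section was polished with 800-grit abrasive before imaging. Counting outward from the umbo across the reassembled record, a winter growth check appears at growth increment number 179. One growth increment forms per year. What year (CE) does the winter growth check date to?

1678 CE

Total growth increments = 234 + 176 = 410.
Between growth increment 179 and the ventral margin there are 410 − 179 = 231 growth increments.
Removing the 3 false growth increments leaves 231 − 3 = 228 true growth increments beyond the winter growth check.
1906 − 228 = 1678 CE.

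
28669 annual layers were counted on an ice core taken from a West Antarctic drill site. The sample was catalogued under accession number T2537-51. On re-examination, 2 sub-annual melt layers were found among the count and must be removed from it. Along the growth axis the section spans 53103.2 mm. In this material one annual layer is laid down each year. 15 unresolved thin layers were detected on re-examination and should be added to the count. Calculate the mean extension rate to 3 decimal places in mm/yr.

After corrections the count is 28669 − 2 + 15 = 28682 annual layers.
53103.2 mm over 28682 years gives 53103.2 / 28682 ≈ 1.851 mm/yr.

1.851 mm/yr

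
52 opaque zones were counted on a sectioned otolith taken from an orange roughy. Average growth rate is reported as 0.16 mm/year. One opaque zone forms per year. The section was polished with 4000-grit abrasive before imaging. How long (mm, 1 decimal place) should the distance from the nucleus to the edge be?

8.3 mm

The record spans 52 years at 0.16 mm per year.
Predicted length = 0.16 mm/year × 52 years = 8.3 mm.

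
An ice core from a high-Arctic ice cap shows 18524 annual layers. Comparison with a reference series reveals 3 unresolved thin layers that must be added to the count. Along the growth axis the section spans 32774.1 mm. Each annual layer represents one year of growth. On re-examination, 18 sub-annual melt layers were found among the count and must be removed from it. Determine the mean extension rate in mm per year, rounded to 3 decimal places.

1.771 mm per year

True annual layer count = 18524 − 18 + 3 = 18509.
Mean rate = 32774.1 mm / 18509 years ≈ 1.771 mm per year.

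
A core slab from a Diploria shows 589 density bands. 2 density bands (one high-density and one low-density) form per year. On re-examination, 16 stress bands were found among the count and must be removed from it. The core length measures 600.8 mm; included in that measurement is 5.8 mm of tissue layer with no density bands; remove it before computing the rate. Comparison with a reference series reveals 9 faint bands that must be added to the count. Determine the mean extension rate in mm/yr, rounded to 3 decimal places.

After corrections the count is 589 − 16 + 9 = 582 density bands.
With 2 density bands per year, 582 / 2 = 291 years.
Net length = 600.8 − 5.8 = 595.0 mm.
Extension rate ≈ 595.0 / 291 = 2.045 mm/yr.

2.045 mm/yr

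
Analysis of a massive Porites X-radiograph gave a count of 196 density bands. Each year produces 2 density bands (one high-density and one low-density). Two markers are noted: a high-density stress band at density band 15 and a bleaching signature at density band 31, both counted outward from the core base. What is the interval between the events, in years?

8 years

Separation: 31 − 15 = 16 density bands.
16 density bands at 2 per year is 16 / 2 = 8 years.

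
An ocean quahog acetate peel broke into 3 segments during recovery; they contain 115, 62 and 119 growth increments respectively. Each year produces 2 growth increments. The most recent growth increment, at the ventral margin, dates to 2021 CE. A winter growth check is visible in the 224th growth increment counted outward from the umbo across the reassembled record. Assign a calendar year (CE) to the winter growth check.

1985 CE

Total growth increments = 115 + 62 + 119 = 296.
296 − 224 = 72 growth increments lie beyond the winter growth check toward the ventral margin.
With 2 growth increments per year, 72 / 2 = 36 years.
Counting back 36 years from 2021 CE places the winter growth check in 2021 − 36 = 1985 CE.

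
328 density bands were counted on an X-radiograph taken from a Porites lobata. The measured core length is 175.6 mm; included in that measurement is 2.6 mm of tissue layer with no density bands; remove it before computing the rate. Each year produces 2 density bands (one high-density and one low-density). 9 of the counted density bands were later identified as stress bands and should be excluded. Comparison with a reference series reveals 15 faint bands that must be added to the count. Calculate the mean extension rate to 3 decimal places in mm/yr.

1.036 mm/yr

After corrections the count is 328 − 9 + 15 = 334 density bands.
With 2 density bands per year, 334 / 2 = 167 years.
Net length = 175.6 − 2.6 = 173.0 mm.
173.0 mm over 167 years gives 173.0 / 167 ≈ 1.036 mm/yr.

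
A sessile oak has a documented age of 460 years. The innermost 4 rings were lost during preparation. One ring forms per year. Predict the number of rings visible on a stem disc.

One ring per year gives 460 rings over 460 years.
460 − 4 missed = 456 rings expected in the prepared section.

456 rings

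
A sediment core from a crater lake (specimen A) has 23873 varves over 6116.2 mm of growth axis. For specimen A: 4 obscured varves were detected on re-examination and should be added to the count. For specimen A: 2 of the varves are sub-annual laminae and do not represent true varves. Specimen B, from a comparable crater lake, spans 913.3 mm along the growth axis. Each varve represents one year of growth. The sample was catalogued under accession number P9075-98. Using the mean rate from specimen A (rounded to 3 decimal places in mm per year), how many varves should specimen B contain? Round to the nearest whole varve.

3568 varves

Specimen A: after corrections the count is 23873 − 2 + 4 = 23875 varves.
A: Extension rate ≈ 6116.2 / 23875 = 0.256 mm per year.
For B, 913.3 / 0.256 = 3567.58 years ≈ 3568 varves.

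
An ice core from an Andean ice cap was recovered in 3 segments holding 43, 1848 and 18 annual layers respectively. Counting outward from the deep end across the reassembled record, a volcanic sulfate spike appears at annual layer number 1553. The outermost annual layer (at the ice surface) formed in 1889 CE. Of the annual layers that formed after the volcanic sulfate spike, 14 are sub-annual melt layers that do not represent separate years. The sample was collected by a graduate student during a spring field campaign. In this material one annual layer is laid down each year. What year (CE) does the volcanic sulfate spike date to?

Total annual layers = 43 + 1848 + 18 = 1909.
Between annual layer 1553 and the ice surface there are 1909 − 1553 = 356 annual layers.
Removing the 14 false annual layers leaves 356 − 14 = 342 true annual layers beyond the volcanic sulfate spike.
1889 − 342 = 1547 CE.

1547 CE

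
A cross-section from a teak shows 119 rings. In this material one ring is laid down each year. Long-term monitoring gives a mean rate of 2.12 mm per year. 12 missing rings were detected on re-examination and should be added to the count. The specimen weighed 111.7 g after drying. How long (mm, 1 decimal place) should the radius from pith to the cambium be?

277.7 mm

Correcting the raw count gives 119 + 12 = 131 true rings.
Predicted length = 2.12 mm/year × 131 years = 277.7 mm.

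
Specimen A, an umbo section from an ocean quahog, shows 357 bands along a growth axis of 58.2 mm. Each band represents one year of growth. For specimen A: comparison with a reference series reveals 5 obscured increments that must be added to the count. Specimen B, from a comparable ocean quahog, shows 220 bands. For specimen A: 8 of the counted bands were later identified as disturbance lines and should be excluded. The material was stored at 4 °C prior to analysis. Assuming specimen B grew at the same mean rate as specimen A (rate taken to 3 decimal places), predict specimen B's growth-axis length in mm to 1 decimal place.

36.1 mm

Specimen A: true band count = 357 − 8 + 5 = 354.
A: 58.2 mm over 354 years gives 58.2 / 354 ≈ 0.164 mm/yr.
For B, 0.164 mm/year × 220 years = 36.1 mm.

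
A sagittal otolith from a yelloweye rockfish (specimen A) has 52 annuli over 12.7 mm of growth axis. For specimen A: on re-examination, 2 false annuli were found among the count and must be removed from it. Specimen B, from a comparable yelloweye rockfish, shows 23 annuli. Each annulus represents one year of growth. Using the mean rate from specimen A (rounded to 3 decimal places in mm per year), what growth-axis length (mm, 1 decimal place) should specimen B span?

5.8 mm

Specimen A: after corrections the count is 52 − 2 = 50 annuli.
A: Mean rate = 12.7 mm / 50 years ≈ 0.254 mm/year.
B's length ≈ 0.254 × 23 = 5.8 mm.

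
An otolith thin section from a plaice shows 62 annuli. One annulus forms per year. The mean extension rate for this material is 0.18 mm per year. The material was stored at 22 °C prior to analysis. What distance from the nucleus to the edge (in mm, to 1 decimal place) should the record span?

62 years of growth are recorded.
Predicted length = 0.18 mm/year × 62 years = 11.2 mm.

11.2 mm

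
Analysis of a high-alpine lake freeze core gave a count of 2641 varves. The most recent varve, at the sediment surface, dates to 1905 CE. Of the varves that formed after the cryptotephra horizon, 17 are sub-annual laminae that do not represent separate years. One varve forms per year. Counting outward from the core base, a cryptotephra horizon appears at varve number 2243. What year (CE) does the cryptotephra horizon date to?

1524 CE

Between varve 2243 and the sediment surface there are 2641 − 2243 = 398 varves.
Excluding 17 false varves: 398 − 17 = 381.
Counting back 381 years from 1905 CE places the cryptotephra horizon in 1905 − 381 = 1524 CE.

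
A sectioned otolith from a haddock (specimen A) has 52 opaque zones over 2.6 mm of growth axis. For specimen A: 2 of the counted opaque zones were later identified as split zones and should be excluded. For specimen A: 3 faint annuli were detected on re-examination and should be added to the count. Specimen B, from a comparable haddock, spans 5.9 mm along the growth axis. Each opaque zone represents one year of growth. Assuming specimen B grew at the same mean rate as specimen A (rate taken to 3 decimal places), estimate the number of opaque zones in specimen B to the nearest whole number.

120 opaque zones

Specimen A: true opaque zone count = 52 − 2 + 3 = 53.
A: Extension rate ≈ 2.6 / 53 = 0.049 mm/year.
Specimen B: 5.9 mm / 0.049 mm per year = 120.41 years ≈ 120 opaque zones.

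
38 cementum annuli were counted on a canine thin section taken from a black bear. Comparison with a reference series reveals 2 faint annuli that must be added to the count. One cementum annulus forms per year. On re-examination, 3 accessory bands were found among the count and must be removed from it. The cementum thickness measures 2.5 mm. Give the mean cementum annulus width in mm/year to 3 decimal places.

0.068 mm/year

After corrections the count is 38 − 3 + 2 = 37 cementum annuli.
Mean rate = 2.5 mm / 37 years ≈ 0.068 mm/year.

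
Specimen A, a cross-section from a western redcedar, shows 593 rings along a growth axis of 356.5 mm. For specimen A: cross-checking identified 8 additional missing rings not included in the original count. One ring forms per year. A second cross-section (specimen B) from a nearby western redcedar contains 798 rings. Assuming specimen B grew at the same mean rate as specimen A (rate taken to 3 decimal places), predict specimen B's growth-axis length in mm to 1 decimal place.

473.2 mm

Specimen A: adjusted count: 593 + 8 = 601 rings.
A: Mean rate = 356.5 mm / 601 years ≈ 0.593 mm per year.
For B, 0.593 mm/year × 798 years = 473.2 mm.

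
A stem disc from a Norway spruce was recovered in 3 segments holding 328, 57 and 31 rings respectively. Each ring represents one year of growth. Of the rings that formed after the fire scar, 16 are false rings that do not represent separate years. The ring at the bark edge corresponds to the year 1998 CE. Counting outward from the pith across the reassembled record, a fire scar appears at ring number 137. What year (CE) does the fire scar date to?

Total rings = 328 + 57 + 31 = 416.
416 − 137 = 279 rings lie beyond the fire scar toward the bark edge.
Excluding 16 false rings: 279 − 16 = 263.
The ring at the bark edge is 1998 CE, so the fire scar dates to 1998 − 263 = 1735 CE.

1735 CE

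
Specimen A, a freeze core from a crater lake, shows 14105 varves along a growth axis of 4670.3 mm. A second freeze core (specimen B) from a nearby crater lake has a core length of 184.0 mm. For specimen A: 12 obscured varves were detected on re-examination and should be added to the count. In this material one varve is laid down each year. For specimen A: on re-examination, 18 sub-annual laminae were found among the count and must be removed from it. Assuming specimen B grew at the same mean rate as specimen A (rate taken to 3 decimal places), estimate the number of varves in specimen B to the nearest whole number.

556 varves

Specimen A: adjusted count: 14105 − 18 + 12 = 14099 varves.
A: 4670.3 mm over 14099 years gives 4670.3 / 14099 ≈ 0.331 mm per year.
B spans 184.0 / 0.331 = 555.89 years ≈ 556 varves.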